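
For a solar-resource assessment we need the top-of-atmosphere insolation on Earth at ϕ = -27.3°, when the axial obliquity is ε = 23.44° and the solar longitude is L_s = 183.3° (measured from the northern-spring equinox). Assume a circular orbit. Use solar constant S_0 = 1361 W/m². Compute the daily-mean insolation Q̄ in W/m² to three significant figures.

Q̄ ≈ 392 W/m²

Solar declination: sin δ = sin ε · sin L_s = sin 23.44° × sin 183.3° = -0.02290, so δ = -1.312°.
cos h₀ = −tan(-27.3°) tan(-1.312°) = -0.0118, h₀ = 1.5826 rad.
Bracket: h₀ sin ϕ sin δ + cos ϕ cos δ sin h₀ = 1.5826×-0.45865×-0.02290 + 0.88862×0.99974×0.99993 = 0.016622 + 0.888327 = 0.904949.
Q̄ = (S_0/π) × [bracket] = (1361/π) × 0.904949 = 392.0 W/m².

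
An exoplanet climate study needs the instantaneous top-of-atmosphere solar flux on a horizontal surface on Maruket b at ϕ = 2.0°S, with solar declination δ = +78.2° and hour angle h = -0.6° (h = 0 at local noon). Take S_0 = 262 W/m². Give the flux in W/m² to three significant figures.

44.6 W/m²

cos θ_z = sin ϕ sin δ + cos ϕ cos δ cos h = -0.034162 + 0.204360 = 0.170198.
Flux = S_0 · cos θ_z = 262 × 0.170198 = 44.59 W/m².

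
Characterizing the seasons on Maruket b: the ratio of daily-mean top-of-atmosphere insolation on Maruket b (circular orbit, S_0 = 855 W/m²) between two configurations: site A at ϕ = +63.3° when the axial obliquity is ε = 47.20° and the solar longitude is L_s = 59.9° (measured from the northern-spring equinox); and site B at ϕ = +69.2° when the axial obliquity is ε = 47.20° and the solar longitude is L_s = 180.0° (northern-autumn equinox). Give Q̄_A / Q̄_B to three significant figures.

— Configuration A (ϕ=+63.3°):
Solar declination: sin δ = sin ε · sin L_s = sin 47.20° × sin 59.9° = 0.63479, so δ = +39.404°.
cos h₀ = −tan(+63.3°) tan(+39.404°) = -1.6334 ≤ −1 ⇒ polar day, h₀ = π.
Bracket: h₀ sin ϕ sin δ + cos ϕ cos δ sin h₀ = 3.1416×0.89337×0.63479 + 0.44932×0.77269×0.00000 = 1.781609 + 0.000000 = 1.781609.
Q̄ = (S_0/π) × [bracket] = (855/π) × 1.781609 = 484.87 W/m².
— Configuration B (ϕ=+69.2°):
Solar declination: sin δ = sin ε · sin L_s = sin 47.20° × sin 180.0° = 0.00000, so δ = +0.000°.
cos h₀ = −tan(+69.2°) tan(+0.000°) = -0.0000, h₀ = 1.5708 rad.
Bracket: h₀ sin ϕ sin δ + cos ϕ cos δ sin h₀ = 1.5708×0.93483×0.00000 + 0.35511×1.00000×1.00000 = 0.000000 + 0.355110 = 0.355110.
Q̄ = (S_0/π) × [bracket] = (855/π) × 0.355110 = 96.645 W/m².
Ratio Q̄_A / Q̄_B = 484.87 / 96.645 = 5.017.

Q̄_A / Q̄_B ≈ 5.02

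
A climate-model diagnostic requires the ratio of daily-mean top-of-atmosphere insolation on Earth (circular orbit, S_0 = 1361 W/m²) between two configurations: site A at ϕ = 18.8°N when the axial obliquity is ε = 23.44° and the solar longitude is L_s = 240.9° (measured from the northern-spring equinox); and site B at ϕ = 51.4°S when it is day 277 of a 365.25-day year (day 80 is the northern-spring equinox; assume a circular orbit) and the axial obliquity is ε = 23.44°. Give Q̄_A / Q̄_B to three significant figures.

Q̄_A / Q̄_B ≈ 0.965

— Configuration A (ϕ=+18.8°):
Solar declination: sin δ = sin ε · sin L_s = sin 23.44° × sin 240.9° = -0.34758, so δ = -20.339°.
cos h₀ = −tan(+18.8°) tan(-20.339°) = 0.1262, h₀ = 1.4443 rad.
Bracket: h₀ sin ϕ sin δ + cos ϕ cos δ sin h₀ = 1.4443×0.32227×-0.34758 + 0.94665×0.93765×0.99201 = -0.161783 + 0.880534 = 0.718751.
Q̄ = (S_0/π) × [bracket] = (1361/π) × 0.718751 = 311.38 W/m².
— Configuration B (ϕ=-51.4°):
Solar longitude: L_s = 360° × (277 − 80)/365.25 = 194.168°.
sin δ = sin 23.44° × sin 194.168° = -0.09737, so δ = -5.588°.
cos h₀ = −tan(-51.4°) tan(-5.588°) = -0.1226, h₀ = 1.6937 rad.
Bracket: h₀ sin ϕ sin δ + cos ϕ cos δ sin h₀ = 1.6937×-0.78152×-0.09737 + 0.62388×0.99525×0.99246 = 0.128885 + 0.616235 = 0.745120.
Q̄ = (S_0/π) × [bracket] = (1361/π) × 0.745120 = 322.80 W/m².
Ratio Q̄_A / Q̄_B = 311.38 / 322.80 = 0.9646.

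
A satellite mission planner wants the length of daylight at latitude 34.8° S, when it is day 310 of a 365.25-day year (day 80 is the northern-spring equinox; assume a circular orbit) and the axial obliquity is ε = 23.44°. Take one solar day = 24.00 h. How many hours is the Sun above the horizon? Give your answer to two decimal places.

13.62 h

Solar longitude: L_s = 360° × (310 − 80)/365.25 = 226.694°.
sin δ = sin 23.44° × sin 226.694° = -0.28947, so δ = -16.826°.
cos h₀ = −tan ϕ · tan δ = −tan(-34.8°) × tan(-16.826°) = -0.2102, so h₀ = 1.7826 rad = 102.13°.
Daylight = 2h₀/(2π) × 24.00 h = (1.7826/π) × 24.00 = 13.62 h.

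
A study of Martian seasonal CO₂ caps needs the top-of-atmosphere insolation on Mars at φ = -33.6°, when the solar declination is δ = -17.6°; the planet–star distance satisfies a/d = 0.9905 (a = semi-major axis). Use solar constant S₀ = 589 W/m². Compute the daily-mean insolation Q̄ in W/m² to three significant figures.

cos H₀ = −tan(-33.6°) tan(-17.600°) = -0.2108, H₀ = 1.7831 rad.
Bracket: H₀ sin φ sin δ + cos φ cos δ sin H₀ = 1.7831×-0.55339×-0.30237 + 0.83292×0.95319×0.97754 = 0.298364 + 0.776099 = 1.074463.
Inverse-square distance factor (a/d)² = 0.9905² = 0.981090.
Q̄ = (S₀/π) × 0.981090 × [bracket] = (589/π) × 0.981090 × 1.074463 = 197.6 W/m².

Q̄ ≈ 198 W/m²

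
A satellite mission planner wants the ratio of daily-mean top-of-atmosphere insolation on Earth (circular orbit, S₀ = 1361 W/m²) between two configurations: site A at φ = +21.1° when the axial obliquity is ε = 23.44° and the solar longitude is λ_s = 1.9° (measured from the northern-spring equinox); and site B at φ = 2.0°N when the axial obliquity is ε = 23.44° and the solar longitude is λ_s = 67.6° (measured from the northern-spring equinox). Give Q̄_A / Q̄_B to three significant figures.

— Configuration A (φ=+21.1°):
Solar declination: sin δ = sin ε · sin λ_s = sin 23.44° × sin 1.9° = 0.01319, so δ = +0.756°.
cos H₀ = −tan(+21.1°) tan(+0.756°) = -0.0051, H₀ = 1.5759 rad.
Bracket: H₀ sin φ sin δ + cos φ cos δ sin H₀ = 1.5759×0.36000×0.01319 + 0.93295×0.99991×0.99999 = 0.007483 + 0.932857 = 0.940340.
Q̄ = (S₀/π) × [bracket] = (1361/π) × 0.940340 = 407.37 W/m².
— Configuration B (φ=+2.0°):
Solar declination: sin δ = sin ε · sin λ_s = sin 23.44° × sin 67.6° = 0.36777, so δ = +21.578°.
cos H₀ = −tan(+2.0°) tan(+21.578°) = -0.0138, H₀ = 1.5846 rad.
Bracket: H₀ sin φ sin δ + cos φ cos δ sin H₀ = 1.5846×0.03490×0.36777 + 0.99939×0.92992×0.99990 = 0.020339 + 0.929260 = 0.949599.
Q̄ = (S₀/π) × [bracket] = (1361/π) × 0.949599 = 411.39 W/m².
Ratio Q̄_A / Q̄_B = 407.37 / 411.39 = 0.9902.

Q̄_A / Q̄_B ≈ 0.990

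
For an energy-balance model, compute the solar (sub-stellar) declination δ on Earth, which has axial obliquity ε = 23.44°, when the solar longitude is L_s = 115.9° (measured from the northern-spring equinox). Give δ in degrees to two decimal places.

δ = +20.97°

sin δ = sin ε · sin L_s = sin 23.44° × sin 115.9° = 0.357834.
δ = arcsin(0.357834) = +20.97°.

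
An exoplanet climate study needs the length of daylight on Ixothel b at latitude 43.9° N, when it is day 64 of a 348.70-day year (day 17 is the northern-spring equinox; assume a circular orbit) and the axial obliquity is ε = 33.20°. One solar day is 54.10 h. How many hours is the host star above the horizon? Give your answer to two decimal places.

34.76 h

Solar longitude: L_s = 360° × (64 − 17)/348.70 = 48.523°.
sin δ = sin 33.20° × sin 48.523° = 0.41025, so δ = +24.220°.
cos h₀ = −tan ϕ · tan δ = −tan(+43.9°) × tan(+24.220°) = -0.4329, so h₀ = 2.0185 rad = 115.65°.
Daylight = 2h₀/(2π) × 54.10 h = (2.0185/π) × 54.10 = 34.76 h.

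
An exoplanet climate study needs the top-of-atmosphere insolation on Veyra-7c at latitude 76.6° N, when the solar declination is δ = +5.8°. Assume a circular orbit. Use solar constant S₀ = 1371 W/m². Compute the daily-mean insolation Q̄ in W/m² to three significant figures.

cos H₀ = −tan(+76.6°) tan(+5.800°) = -0.4264, H₀ = 2.0113 rad.
Bracket: H₀ sin φ sin δ + cos φ cos δ sin H₀ = 2.0113×0.97278×0.10106 + 0.23175×0.99488×0.90455 = 0.197729 + 0.208556 = 0.406285.
Q̄ = (S₀/π) × [bracket] = (1371/π) × 0.406285 = 177.3 W/m².

Q̄ ≈ 177 W/m²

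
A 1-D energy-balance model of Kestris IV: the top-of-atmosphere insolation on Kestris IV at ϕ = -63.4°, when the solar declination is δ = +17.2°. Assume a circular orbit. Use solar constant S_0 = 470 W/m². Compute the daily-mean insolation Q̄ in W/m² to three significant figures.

cos h₀ = −tan(-63.4°) tan(+17.200°) = 0.6182, h₀ = 0.9044 rad.
Bracket: h₀ sin ϕ sin δ + cos ϕ cos δ sin h₀ = 0.9044×-0.89415×0.29571 + 0.44776×0.95528×0.78605 = -0.239132 + 0.336222 = 0.097090.
Q̄ = (S_0/π) × [bracket] = (470/π) × 0.097090 = 14.53 W/m².

Q̄ ≈ 14.5 W/m²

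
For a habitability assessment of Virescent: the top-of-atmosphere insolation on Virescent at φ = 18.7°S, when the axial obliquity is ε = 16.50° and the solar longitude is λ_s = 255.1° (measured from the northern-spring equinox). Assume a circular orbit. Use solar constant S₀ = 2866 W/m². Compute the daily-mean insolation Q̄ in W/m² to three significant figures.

Q̄ ≈ 961 W/m²

Solar declination: sin δ = sin ε · sin λ_s = sin 16.50° × sin 255.1° = -0.27447, so δ = -15.930°.
cos H₀ = −tan(-18.7°) tan(-15.930°) = -0.0966, H₀ = 1.6676 rad.
Bracket: H₀ sin φ sin δ + cos φ cos δ sin H₀ = 1.6676×-0.32061×-0.27447 + 0.94721×0.96160×0.99532 = 0.146745 + 0.906574 = 1.053319.
Q̄ = (S₀/π) × [bracket] = (2866/π) × 1.053319 = 960.9 W/m².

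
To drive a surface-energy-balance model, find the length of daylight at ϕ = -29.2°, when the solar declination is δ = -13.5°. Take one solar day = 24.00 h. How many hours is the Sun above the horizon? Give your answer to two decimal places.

13.03 h

cos h₀ = −tan ϕ · tan δ = −tan(-29.2°) × tan(-13.500°) = -0.1342, so h₀ = 1.7054 rad = 97.71°.
Daylight = 2h₀/(2π) × 24.00 h = (1.7054/π) × 24.00 = 13.03 h.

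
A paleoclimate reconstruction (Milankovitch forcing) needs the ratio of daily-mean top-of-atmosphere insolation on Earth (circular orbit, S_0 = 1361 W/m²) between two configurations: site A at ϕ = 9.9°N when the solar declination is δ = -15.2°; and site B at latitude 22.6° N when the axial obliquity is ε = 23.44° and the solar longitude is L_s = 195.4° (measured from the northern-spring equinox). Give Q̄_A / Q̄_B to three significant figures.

Q̄_A / Q̄_B ≈ 1.03

— Configuration A (ϕ=+9.9°):
cos h₀ = −tan(+9.9°) tan(-15.200°) = 0.0474, h₀ = 1.5234 rad.
Bracket: h₀ sin ϕ sin δ + cos ϕ cos δ sin h₀ = 1.5234×0.17193×-0.26219 + 0.98511×0.96502×0.99888 = -0.068672 + 0.949586 = 0.880914.
Q̄ = (S_0/π) × [bracket] = (1361/π) × 0.880914 = 381.63 W/m².
— Configuration B (ϕ=+22.6°):
Solar declination: sin δ = sin ε · sin L_s = sin 23.44° × sin 195.4° = -0.10564, so δ = -6.064°.
cos h₀ = −tan(+22.6°) tan(-6.064°) = 0.0442, h₀ = 1.5266 rad.
Bracket: h₀ sin ϕ sin δ + cos ϕ cos δ sin h₀ = 1.5266×0.38430×-0.10564 + 0.92321×0.99440×0.99902 = -0.061976 + 0.917140 = 0.855164.
Q̄ = (S_0/π) × [bracket] = (1361/π) × 0.855164 = 370.47 W/m².
Ratio Q̄_A / Q̄_B = 381.63 / 370.47 = 1.030.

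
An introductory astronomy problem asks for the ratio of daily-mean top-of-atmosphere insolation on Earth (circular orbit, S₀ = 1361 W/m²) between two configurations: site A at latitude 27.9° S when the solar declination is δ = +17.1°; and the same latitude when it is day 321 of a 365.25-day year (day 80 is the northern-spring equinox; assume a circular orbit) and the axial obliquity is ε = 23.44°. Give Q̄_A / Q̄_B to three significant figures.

Q̄_A / Q̄_B ≈ 0.585

— Configuration A (φ=-27.9°):
cos H₀ = −tan(-27.9°) tan(+17.100°) = 0.1629, H₀ = 1.4072 rad.
Bracket: H₀ sin φ sin δ + cos φ cos δ sin H₀ = 1.4072×-0.46793×0.29404 + 0.88377×0.95579×0.98664 = -0.193617 + 0.833413 = 0.639796.
Q̄ = (S₀/π) × [bracket] = (1361/π) × 0.639796 = 277.17 W/m².
— Configuration B (φ=-27.9°):
Solar longitude: λ_s = 360° × (321 − 80)/365.25 = 237.536°.
sin δ = sin 23.44° × sin 237.536° = -0.33563, so δ = -19.611°.
cos H₀ = −tan(-27.9°) tan(-19.611°) = -0.1886, H₀ = 1.7606 rad.
Bracket: H₀ sin φ sin δ + cos φ cos δ sin H₀ = 1.7606×-0.46793×-0.33563 + 0.88377×0.94200×0.98204 = 0.276505 + 0.817559 = 1.094064.
Q̄ = (S₀/π) × [bracket] = (1361/π) × 1.094064 = 473.97 W/m².
Ratio Q̄_A / Q̄_B = 277.17 / 473.97 = 0.5848.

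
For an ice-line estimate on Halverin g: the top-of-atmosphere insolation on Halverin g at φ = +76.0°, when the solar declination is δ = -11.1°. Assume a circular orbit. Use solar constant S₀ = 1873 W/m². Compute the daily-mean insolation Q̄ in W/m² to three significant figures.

cos H₀ = −tan(+76.0°) tan(-11.100°) = 0.7869, H₀ = 0.6651 rad.
Bracket: H₀ sin φ sin δ + cos φ cos δ sin H₀ = 0.6651×0.97030×-0.19252 + 0.24192×0.98129×0.61710 = -0.124242 + 0.146496 = 0.022254.
Q̄ = (S₀/π) × [bracket] = (1873/π) × 0.022254 = 13.27 W/m².

Q̄ ≈ 13.3 W/m²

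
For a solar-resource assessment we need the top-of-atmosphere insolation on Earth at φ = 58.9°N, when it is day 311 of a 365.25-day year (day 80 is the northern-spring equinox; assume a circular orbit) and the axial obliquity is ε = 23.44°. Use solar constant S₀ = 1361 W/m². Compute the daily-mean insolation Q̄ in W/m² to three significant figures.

Q̄ ≈ 71.0 W/m²

Solar longitude: λ_s = 360° × (311 − 80)/365.25 = 227.680°.
sin δ = sin 23.44° × sin 227.680° = -0.29412, so δ = -17.105°.
cos H₀ = −tan(+58.9°) tan(-17.105°) = 0.5101, H₀ = 1.0355 rad.
Bracket: H₀ sin φ sin δ + cos φ cos δ sin H₀ = 1.0355×0.85627×-0.29412 + 0.51653×0.95577×0.86009 = -0.260787 + 0.424613 = 0.163826.
Q̄ = (S₀/π) × [bracket] = (1361/π) × 0.163826 = 70.97 W/m².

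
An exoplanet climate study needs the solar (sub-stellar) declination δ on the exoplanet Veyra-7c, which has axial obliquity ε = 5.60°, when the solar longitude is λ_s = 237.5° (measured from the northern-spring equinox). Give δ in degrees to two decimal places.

sin δ = sin ε · sin λ_s = sin 5.60° × sin 237.5° = -0.082301.
δ = arcsin(-0.082301) = -4.72°.

δ = -4.72°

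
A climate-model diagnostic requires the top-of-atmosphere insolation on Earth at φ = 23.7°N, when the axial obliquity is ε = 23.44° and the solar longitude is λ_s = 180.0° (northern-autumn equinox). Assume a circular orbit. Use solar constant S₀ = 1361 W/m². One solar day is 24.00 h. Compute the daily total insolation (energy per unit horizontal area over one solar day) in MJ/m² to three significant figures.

Solar declination: sin δ = sin ε · sin λ_s = sin 23.44° × sin 180.0° = 0.00000, so δ = +0.000°.
cos H₀ = −tan(+23.7°) tan(+0.000°) = -0.0000, H₀ = 1.5708 rad.
Bracket: H₀ sin φ sin δ + cos φ cos δ sin H₀ = 1.5708×0.40195×0.00000 + 0.91566×1.00000×1.00000 = 0.000000 + 0.915660 = 0.915660.
Q̄ = (S₀/π) × [bracket] = (1361/π) × 0.915660 = 396.68 W/m².
Daily total = Q̄ × 24.00 h × 3600 s/h = 396.68 × 24.00 × 3600 / 10⁶ = 34.27 MJ/m².

34.3 MJ/m²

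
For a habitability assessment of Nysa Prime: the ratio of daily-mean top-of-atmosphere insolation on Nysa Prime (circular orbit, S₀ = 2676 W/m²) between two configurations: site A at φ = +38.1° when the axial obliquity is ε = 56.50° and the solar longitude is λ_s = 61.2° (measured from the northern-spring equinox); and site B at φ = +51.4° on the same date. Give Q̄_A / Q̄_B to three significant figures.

— Configuration A (φ=+38.1°):
Solar declination: sin δ = sin ε · sin λ_s = sin 56.50° × sin 61.2° = 0.73074, so δ = +46.948°.
cos H₀ = −tan(+38.1°) tan(+46.948°) = -0.8393, H₀ = 2.5668 rad.
Bracket: H₀ sin φ sin δ + cos φ cos δ sin H₀ = 2.5668×0.61704×0.73074 + 0.78694×0.68266×0.54362 = 1.157359 + 0.292039 = 1.449398.
Q̄ = (S₀/π) × [bracket] = (2676/π) × 1.449398 = 1234.6 W/m².
— Configuration B (φ=+51.4°):
cos H₀ = −tan(+51.4°) tan(+46.948°) = -1.3409 ≤ −1 ⇒ polar day, H₀ = π.
Bracket: H₀ sin φ sin δ + cos φ cos δ sin H₀ = 3.1416×0.78152×0.73074 + 0.62388×0.68266×0.00000 = 1.794130 + 0.000000 = 1.794130.
Q̄ = (S₀/π) × [bracket] = (2676/π) × 1.794130 = 1528.2 W/m².
Ratio Q̄_A / Q̄_B = 1234.6 / 1528.2 = 0.8079.

Q̄_A / Q̄_B ≈ 0.808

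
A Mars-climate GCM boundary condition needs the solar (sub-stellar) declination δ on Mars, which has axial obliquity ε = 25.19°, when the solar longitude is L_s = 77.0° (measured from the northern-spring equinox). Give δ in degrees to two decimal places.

δ = +24.50°

sin δ = sin ε · sin L_s = sin 25.19° × sin 77.0° = 0.414713.
δ = arcsin(0.414713) = +24.50°.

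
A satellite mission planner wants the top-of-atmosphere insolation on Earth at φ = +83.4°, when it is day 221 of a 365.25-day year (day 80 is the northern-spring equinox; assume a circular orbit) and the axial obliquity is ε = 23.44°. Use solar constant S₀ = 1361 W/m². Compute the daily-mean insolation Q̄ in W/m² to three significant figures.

Q̄ ≈ 353 W/m²

Solar longitude: λ_s = 360° × (221 − 80)/365.25 = 138.973°.
sin δ = sin 23.44° × sin 138.973° = 0.26111, so δ = +15.136°.
cos H₀ = −tan(+83.4°) tan(+15.136°) = -2.3378 ≤ −1 ⇒ polar day, H₀ = π.
Bracket: H₀ sin φ sin δ + cos φ cos δ sin H₀ = 3.1416×0.99337×0.26111 + 0.11494×0.96531×0.00000 = 0.814865 + 0.000000 = 0.814865.
Q̄ = (S₀/π) × [bracket] = (1361/π) × 0.814865 = 353.0 W/m².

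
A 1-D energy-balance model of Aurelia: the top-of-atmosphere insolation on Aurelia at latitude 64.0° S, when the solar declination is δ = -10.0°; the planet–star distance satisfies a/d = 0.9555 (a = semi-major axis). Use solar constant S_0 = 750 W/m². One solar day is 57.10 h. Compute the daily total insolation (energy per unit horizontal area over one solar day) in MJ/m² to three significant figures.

cos h₀ = −tan(-64.0°) tan(-10.000°) = -0.3615, h₀ = 1.9407 rad.
Bracket: h₀ sin ϕ sin δ + cos ϕ cos δ sin h₀ = 1.9407×-0.89879×-0.17365 + 0.43837×0.98481×0.93236 = 0.302895 + 0.402510 = 0.705405.
Inverse-square distance factor (a/d)² = 0.9555² = 0.912980.
Q̄ = (S_0/π) × 0.912980 × [bracket] = (750/π) × 0.912980 × 0.705405 = 153.75 W/m².
Daily total = Q̄ × 57.10 h × 3600 s/h = 153.75 × 57.10 × 3600 / 10⁶ = 31.60 MJ/m².

31.6 MJ/m²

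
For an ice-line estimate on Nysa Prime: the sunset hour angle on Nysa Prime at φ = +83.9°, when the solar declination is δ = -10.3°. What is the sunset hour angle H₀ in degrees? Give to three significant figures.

H₀ = 0.00°

cos H₀ = −tan φ · tan δ = 1.7005 ≥ 1, so the host star never rises (polar night) and H₀ = 0.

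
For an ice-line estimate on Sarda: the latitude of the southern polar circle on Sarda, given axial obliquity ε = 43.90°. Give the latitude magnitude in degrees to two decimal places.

46.10°

The polar circle is the lowest latitude that experiences at least one full rotation of continuous darkness at the northern-summer solstice; it lies at |φ| = 90° − ε = 90° − 43.90° = 46.10°.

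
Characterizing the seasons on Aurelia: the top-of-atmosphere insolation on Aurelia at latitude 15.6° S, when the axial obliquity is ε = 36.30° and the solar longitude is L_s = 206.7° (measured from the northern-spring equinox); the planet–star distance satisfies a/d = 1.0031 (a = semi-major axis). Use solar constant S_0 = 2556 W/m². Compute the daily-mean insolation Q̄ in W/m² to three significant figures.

Solar declination: sin δ = sin ε · sin L_s = sin 36.30° × sin 206.7° = -0.26600, so δ = -15.427°.
cos h₀ = −tan(-15.6°) tan(-15.427°) = -0.0770, h₀ = 1.6479 rad.
Bracket: h₀ sin ϕ sin δ + cos ϕ cos δ sin h₀ = 1.6479×-0.26892×-0.26600 + 0.96316×0.96397×0.99703 = 0.117879 + 0.925700 = 1.043579.
Inverse-square distance factor (a/d)² = 1.0031² = 1.006210.
Q̄ = (S_0/π) × 1.006210 × [bracket] = (2556/π) × 1.006210 × 1.043579 = 854.3 W/m².

Q̄ ≈ 854 W/m²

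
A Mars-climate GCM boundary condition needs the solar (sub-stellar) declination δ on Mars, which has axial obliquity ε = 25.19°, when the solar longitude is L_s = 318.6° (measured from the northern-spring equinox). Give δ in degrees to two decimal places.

sin δ = sin ε · sin L_s = sin 25.19° × sin 318.6° = -0.281468.
δ = arcsin(-0.281468) = -16.35°.

δ = -16.35°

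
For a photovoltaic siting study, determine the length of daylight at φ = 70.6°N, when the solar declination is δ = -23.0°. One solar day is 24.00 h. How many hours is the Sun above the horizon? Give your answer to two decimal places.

cos H₀ = −tan φ · tan δ = 1.2054 ≥ 1, so the Sun never rises (polar night) and H₀ = 0.
Daylight = 2H₀/(2π) × 24.00 h = (0.0000/π) × 24.00 = 0.00 h.

0.00 h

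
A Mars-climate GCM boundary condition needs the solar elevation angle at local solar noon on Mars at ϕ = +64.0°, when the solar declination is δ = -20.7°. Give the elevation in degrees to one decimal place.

At local noon the hour angle is zero, so the zenith angle equals |ϕ − δ| = |+64.0° − (-20.700°)| = 84.700°.
Elevation = 90° − 84.700° = 5.3°.

5.3°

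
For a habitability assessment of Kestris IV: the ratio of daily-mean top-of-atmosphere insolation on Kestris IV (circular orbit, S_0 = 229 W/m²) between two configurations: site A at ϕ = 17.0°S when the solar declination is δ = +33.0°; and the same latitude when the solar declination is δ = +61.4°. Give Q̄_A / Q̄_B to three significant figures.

Q̄_A / Q̄_B ≈ 4.41

— Configuration A (ϕ=-17.0°):
cos h₀ = −tan(-17.0°) tan(+33.000°) = 0.1985, h₀ = 1.3709 rad.
Bracket: h₀ sin ϕ sin δ + cos ϕ cos δ sin h₀ = 1.3709×-0.29237×0.54464 + 0.95630×0.83867×0.98009 = -0.218297 + 0.786052 = 0.567755.
Q̄ = (S_0/π) × [bracket] = (229/π) × 0.567755 = 41.385 W/m².
— Configuration B (ϕ=-17.0°):
cos h₀ = −tan(-17.0°) tan(+61.400°) = 0.5607, h₀ = 0.9755 rad.
Bracket: h₀ sin ϕ sin δ + cos ϕ cos δ sin h₀ = 0.9755×-0.29237×0.87798 + 0.95630×0.47869×0.82799 = -0.250406 + 0.379030 = 0.128624.
Q̄ = (S_0/π) × [bracket] = (229/π) × 0.128624 = 9.3758 W/m².
Ratio Q̄_A / Q̄_B = 41.385 / 9.3758 = 4.414.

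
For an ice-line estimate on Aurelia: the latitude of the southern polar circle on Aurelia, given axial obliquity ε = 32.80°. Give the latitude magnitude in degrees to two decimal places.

57.20°

The polar circle is the lowest latitude that experiences at least one full rotation of continuous darkness at the northern-summer solstice; it lies at |φ| = 90° − ε = 90° − 32.80° = 57.20°.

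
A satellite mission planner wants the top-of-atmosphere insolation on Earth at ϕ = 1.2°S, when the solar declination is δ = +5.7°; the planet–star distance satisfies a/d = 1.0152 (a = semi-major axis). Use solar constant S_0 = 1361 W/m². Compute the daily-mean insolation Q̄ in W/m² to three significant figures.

cos h₀ = −tan(-1.2°) tan(+5.700°) = 0.0021, h₀ = 1.5687 rad.
Bracket: h₀ sin ϕ sin δ + cos ϕ cos δ sin h₀ = 1.5687×-0.02094×0.09932 + 0.99978×0.99506×1.00000 = -0.003263 + 0.994841 = 0.991578.
Inverse-square distance factor (a/d)² = 1.0152² = 1.030631.
Q̄ = (S_0/π) × 1.030631 × [bracket] = (1361/π) × 1.030631 × 0.991578 = 442.7 W/m².

Q̄ ≈ 443 W/m²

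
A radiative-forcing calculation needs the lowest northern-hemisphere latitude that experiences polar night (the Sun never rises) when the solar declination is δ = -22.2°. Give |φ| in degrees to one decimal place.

Polar night requires cos H₀ = −tan φ tan δ ≥ 1, i.e. tan φ tan δ ≤ −1.
The boundary is |tan φ| · |tan δ| = 1, so |φ| = 90° − |δ| = 90° − 22.2° = 67.8° in the northern hemisphere.

|φ| = 67.8°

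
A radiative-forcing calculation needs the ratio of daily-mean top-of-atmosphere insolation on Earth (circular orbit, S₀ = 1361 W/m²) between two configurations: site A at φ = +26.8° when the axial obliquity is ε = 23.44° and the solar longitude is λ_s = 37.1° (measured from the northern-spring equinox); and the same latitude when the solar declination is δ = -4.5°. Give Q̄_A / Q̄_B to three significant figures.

— Configuration A (φ=+26.8°):
Solar declination: sin δ = sin ε · sin λ_s = sin 23.44° × sin 37.1° = 0.23995, so δ = +13.884°.
cos H₀ = −tan(+26.8°) tan(+13.884°) = -0.1249, H₀ = 1.6960 rad.
Bracket: H₀ sin φ sin δ + cos φ cos δ sin H₀ = 1.6960×0.45088×0.23995 + 0.89259×0.97079×0.99218 = 0.183488 + 0.859741 = 1.043229.
Q̄ = (S₀/π) × [bracket] = (1361/π) × 1.043229 = 451.95 W/m².
— Configuration B (φ=+26.8°):
cos H₀ = −tan(+26.8°) tan(-4.500°) = 0.0398, H₀ = 1.5310 rad.
Bracket: H₀ sin φ sin δ + cos φ cos δ sin H₀ = 1.5310×0.45088×-0.07846 + 0.89259×0.99692×0.99921 = -0.054161 + 0.889138 = 0.834977.
Q̄ = (S₀/π) × [bracket] = (1361/π) × 0.834977 = 361.73 W/m².
Ratio Q̄_A / Q̄_B = 451.95 / 361.73 = 1.249.

Q̄_A / Q̄_B ≈ 1.25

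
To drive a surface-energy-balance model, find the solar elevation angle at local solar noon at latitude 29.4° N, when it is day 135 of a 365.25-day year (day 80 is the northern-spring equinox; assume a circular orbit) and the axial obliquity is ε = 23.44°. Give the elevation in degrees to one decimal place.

79.4°

Solar longitude: L_s = 360° × (135 − 80)/365.25 = 54.209°.
sin δ = sin 23.44° × sin 54.209° = 0.32267, so δ = +18.824°.
At local noon the hour angle is zero, so the zenith angle equals |ϕ − δ| = |+29.4° − (+18.824°)| = 10.576°.
Elevation = 90° − 10.576° = 79.4°.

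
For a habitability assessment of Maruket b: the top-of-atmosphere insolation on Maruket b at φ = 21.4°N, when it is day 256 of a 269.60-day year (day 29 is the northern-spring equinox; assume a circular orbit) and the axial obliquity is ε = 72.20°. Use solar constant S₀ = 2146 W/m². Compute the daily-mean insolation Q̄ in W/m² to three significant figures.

Solar longitude: λ_s = 360° × (256 − 29)/269.60 = 303.116°.
sin δ = sin 72.20° × sin 303.116° = -0.79747, so δ = -52.890°.
cos H₀ = −tan(+21.4°) tan(-52.890°) = 0.5180, H₀ = 1.0263 rad.
Bracket: H₀ sin φ sin δ + cos φ cos δ sin H₀ = 1.0263×0.36488×-0.79747 + 0.93106×0.60335×0.85539 = -0.298634 + 0.480520 = 0.181886.
Q̄ = (S₀/π) × [bracket] = (2146/π) × 0.181886 = 124.2 W/m².

Q̄ ≈ 124 W/m²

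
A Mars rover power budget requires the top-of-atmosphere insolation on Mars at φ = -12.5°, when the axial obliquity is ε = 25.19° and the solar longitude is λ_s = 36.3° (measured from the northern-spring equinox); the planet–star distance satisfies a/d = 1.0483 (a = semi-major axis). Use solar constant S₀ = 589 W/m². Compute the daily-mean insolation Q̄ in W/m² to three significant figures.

Solar declination: sin δ = sin ε · sin λ_s = sin 25.19° × sin 36.3° = 0.25197, so δ = +14.594°.
cos H₀ = −tan(-12.5°) tan(+14.594°) = 0.0577, H₀ = 1.5130 rad.
Bracket: H₀ sin φ sin δ + cos φ cos δ sin H₀ = 1.5130×-0.21644×0.25197 + 0.97630×0.96773×0.99833 = -0.082514 + 0.943217 = 0.860703.
Inverse-square distance factor (a/d)² = 1.0483² = 1.098933.
Q̄ = (S₀/π) × 1.098933 × [bracket] = (589/π) × 1.098933 × 0.860703 = 177.3 W/m².

Q̄ ≈ 177 W/m²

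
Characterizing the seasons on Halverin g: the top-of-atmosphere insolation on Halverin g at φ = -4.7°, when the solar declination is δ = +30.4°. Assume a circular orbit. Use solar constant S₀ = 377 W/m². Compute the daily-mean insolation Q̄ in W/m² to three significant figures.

cos H₀ = −tan(-4.7°) tan(+30.400°) = 0.0482, H₀ = 1.5225 rad.
Bracket: H₀ sin φ sin δ + cos φ cos δ sin H₀ = 1.5225×-0.08194×0.50603 + 0.99664×0.86251×0.99884 = -0.063129 + 0.858615 = 0.795486.
Q̄ = (S₀/π) × [bracket] = (377/π) × 0.795486 = 95.46 W/m².

Q̄ ≈ 95.5 W/m²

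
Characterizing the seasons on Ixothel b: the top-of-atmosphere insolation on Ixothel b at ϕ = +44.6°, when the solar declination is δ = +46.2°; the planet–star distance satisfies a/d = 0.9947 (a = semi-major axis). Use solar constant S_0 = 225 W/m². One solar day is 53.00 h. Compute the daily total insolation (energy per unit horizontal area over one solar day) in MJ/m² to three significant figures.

21.5 MJ/m²

cos h₀ = −tan(+44.6°) tan(+46.200°) = -1.0283 ≤ −1 ⇒ polar day, h₀ = π.
Bracket: h₀ sin ϕ sin δ + cos ϕ cos δ sin h₀ = 3.1416×0.70215×0.72176 + 0.71203×0.69214×0.00000 = 1.592112 + 0.000000 = 1.592112.
Inverse-square distance factor (a/d)² = 0.9947² = 0.989428.
Q̄ = (S_0/π) × 0.989428 × [bracket] = (225/π) × 0.989428 × 1.592112 = 112.82 W/m².
Daily total = Q̄ × 53.00 h × 3600 s/h = 112.82 × 53.00 × 3600 / 10⁶ = 21.53 MJ/m².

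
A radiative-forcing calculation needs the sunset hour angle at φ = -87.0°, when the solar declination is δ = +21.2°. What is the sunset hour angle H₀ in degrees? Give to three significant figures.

H₀ = 0.00°

cos H₀ = −tan φ · tan δ = 7.4011 ≥ 1, so the Sun never rises (polar night) and H₀ = 0.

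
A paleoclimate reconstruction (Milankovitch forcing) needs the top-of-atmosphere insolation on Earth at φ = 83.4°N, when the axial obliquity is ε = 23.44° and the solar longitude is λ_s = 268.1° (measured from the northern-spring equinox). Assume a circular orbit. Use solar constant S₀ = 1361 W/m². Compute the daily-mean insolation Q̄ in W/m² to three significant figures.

Q̄ ≈ 0.00 W/m²

Solar declination: sin δ = sin ε · sin λ_s = sin 23.44° × sin 268.1° = -0.39757, so δ = -23.426°.
cos H₀ = −tan(+83.4°) tan(-23.426°) = 3.7448 ≥ 1 ⇒ polar night, H₀ = 0 and Q̄ = 0.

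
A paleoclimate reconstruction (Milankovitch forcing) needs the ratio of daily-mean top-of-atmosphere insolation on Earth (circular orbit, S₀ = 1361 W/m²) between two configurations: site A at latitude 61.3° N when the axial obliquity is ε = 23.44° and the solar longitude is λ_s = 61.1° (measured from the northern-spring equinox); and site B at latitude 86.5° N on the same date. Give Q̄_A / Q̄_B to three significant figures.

— Configuration A (φ=+61.3°):
Solar declination: sin δ = sin ε · sin λ_s = sin 23.44° × sin 61.1° = 0.34825, so δ = +20.380°.
cos H₀ = −tan(+61.3°) tan(+20.380°) = -0.6786, H₀ = 2.3166 rad.
Bracket: H₀ sin φ sin δ + cos φ cos δ sin H₀ = 2.3166×0.87715×0.34825 + 0.48022×0.93740×0.73454 = 0.707646 + 0.330659 = 1.038305.
Q̄ = (S₀/π) × [bracket] = (1361/π) × 1.038305 = 449.81 W/m².
— Configuration B (φ=+86.5°):
cos H₀ = −tan(+86.5°) tan(+20.380°) = -6.0741 ≤ −1 ⇒ polar day, H₀ = π.
Bracket: H₀ sin φ sin δ + cos φ cos δ sin H₀ = 3.1416×0.99813×0.34825 + 0.06105×0.93740×0.00000 = 1.092016 + 0.000000 = 1.092016.
Q̄ = (S₀/π) × [bracket] = (1361/π) × 1.092016 = 473.08 W/m².
Ratio Q̄_A / Q̄_B = 449.81 / 473.08 = 0.9508.

Q̄_A / Q̄_B ≈ 0.951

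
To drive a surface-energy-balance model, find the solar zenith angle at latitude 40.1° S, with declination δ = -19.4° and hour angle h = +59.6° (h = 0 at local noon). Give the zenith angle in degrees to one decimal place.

cos θ_z = sin φ sin δ + cos φ cos δ cos h = 0.213953 + 0.365099 = 0.579052.
θ_z = arccos(0.579052) = 54.6°.

θ_z = 54.6°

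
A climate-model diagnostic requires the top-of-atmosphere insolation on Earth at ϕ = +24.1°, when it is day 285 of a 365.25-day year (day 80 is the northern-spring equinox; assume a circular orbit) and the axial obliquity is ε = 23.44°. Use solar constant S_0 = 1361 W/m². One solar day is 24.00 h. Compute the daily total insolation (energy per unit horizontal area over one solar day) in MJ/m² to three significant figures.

Solar longitude: L_s = 360° × (285 − 80)/365.25 = 202.053°.
sin δ = sin 23.44° × sin 202.053° = -0.14936, so δ = -8.590°.
cos h₀ = −tan(+24.1°) tan(-8.590°) = 0.0676, h₀ = 1.5032 rad.
Bracket: h₀ sin ϕ sin δ + cos ϕ cos δ sin h₀ = 1.5032×0.40833×-0.14936 + 0.91283×0.98878×0.99771 = -0.091677 + 0.900521 = 0.808844.
Q̄ = (S_0/π) × [bracket] = (1361/π) × 0.808844 = 350.41 W/m².
Daily total = Q̄ × 24.00 h × 3600 s/h = 350.41 × 24.00 × 3600 / 10⁶ = 30.28 MJ/m².

30.3 MJ/m²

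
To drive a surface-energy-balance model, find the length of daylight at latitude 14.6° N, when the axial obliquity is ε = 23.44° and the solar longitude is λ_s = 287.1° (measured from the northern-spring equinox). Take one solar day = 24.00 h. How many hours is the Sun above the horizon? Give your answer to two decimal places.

Solar declination: sin δ = sin ε · sin λ_s = sin 23.44° × sin 287.1° = -0.38020, so δ = -22.346°.
cos H₀ = −tan φ · tan δ = −tan(+14.6°) × tan(-22.346°) = 0.1071, so H₀ = 1.4635 rad = 83.85°.
Daylight = 2H₀/(2π) × 24.00 h = (1.4635/π) × 24.00 = 11.18 h.

11.18 h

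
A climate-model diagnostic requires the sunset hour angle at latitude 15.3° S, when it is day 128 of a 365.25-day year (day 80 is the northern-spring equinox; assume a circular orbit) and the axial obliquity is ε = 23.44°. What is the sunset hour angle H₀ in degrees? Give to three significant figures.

H₀ = 85.2°

Solar longitude: λ_s = 360° × (128 − 80)/365.25 = 47.310°.
sin δ = sin 23.44° × sin 47.310° = 0.29239, so δ = +17.001°.
cos H₀ = −tan φ · tan δ = −tan(-15.3°) × tan(+17.001°) = 0.0836, so H₀ = 1.4871 rad = 85.20°.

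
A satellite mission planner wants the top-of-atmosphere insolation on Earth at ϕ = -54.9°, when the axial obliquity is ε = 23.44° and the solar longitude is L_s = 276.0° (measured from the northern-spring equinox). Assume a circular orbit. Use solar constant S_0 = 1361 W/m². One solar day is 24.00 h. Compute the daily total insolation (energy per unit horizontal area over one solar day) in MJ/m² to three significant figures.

42.6 MJ/m²

Solar declination: sin δ = sin ε · sin L_s = sin 23.44° × sin 276.0° = -0.39561, so δ = -23.304°.
cos h₀ = −tan(-54.9°) tan(-23.304°) = -0.6129, h₀ = 2.2305 rad.
Bracket: h₀ sin ϕ sin δ + cos ϕ cos δ sin h₀ = 2.2305×-0.81815×-0.39561 + 0.57501×0.91842×0.79016 = 0.721942 + 0.417284 = 1.139226.
Q̄ = (S_0/π) × [bracket] = (1361/π) × 1.139226 = 493.54 W/m².
Daily total = Q̄ × 24.00 h × 3600 s/h = 493.54 × 24.00 × 3600 / 10⁶ = 42.64 MJ/m².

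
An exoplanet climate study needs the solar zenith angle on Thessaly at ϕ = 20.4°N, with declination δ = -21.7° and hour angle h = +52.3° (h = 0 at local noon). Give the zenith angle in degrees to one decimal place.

cos θ_z = sin ϕ sin δ + cos ϕ cos δ cos h = -0.128883 + 0.532554 = 0.403671.
θ_z = arccos(0.403671) = 66.2°.

θ_z = 66.2°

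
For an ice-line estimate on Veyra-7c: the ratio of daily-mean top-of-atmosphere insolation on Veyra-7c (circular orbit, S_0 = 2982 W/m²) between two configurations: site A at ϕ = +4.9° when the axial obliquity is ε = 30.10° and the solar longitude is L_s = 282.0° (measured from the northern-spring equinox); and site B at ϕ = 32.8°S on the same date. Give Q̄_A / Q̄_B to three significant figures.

Q̄_A / Q̄_B ≈ 0.670

— Configuration A (ϕ=+4.9°):
Solar declination: sin δ = sin ε · sin L_s = sin 30.10° × sin 282.0° = -0.49055, so δ = -29.377°.
cos h₀ = −tan(+4.9°) tan(-29.377°) = 0.0483, h₀ = 1.5225 rad.
Bracket: h₀ sin ϕ sin δ + cos ϕ cos δ sin h₀ = 1.5225×0.08542×-0.49055 + 0.99635×0.87141×0.99883 = -0.063797 + 0.867214 = 0.803417.
Q̄ = (S_0/π) × [bracket] = (2982/π) × 0.803417 = 762.60 W/m².
— Configuration B (ϕ=-32.8°):
cos h₀ = −tan(-32.8°) tan(-29.377°) = -0.3628, h₀ = 1.9421 rad.
Bracket: h₀ sin ϕ sin δ + cos ϕ cos δ sin h₀ = 1.9421×-0.54171×-0.49055 + 0.84057×0.87141×0.93187 = 0.516086 + 0.682577 = 1.198663.
Q̄ = (S_0/π) × [bracket] = (2982/π) × 1.198663 = 1137.8 W/m².
Ratio Q̄_A / Q̄_B = 762.60 / 1137.8 = 0.6702.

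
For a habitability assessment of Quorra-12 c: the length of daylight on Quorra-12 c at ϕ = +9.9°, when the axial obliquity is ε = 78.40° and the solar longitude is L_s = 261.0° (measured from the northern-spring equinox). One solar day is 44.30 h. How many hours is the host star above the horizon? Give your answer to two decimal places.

11.84 h

Solar declination: sin δ = sin ε · sin L_s = sin 78.40° × sin 261.0° = -0.96752, so δ = -75.356°.
cos h₀ = −tan ϕ · tan δ = −tan(+9.9°) × tan(-75.356°) = 0.6679, so h₀ = 0.8394 rad = 48.09°.
Daylight = 2h₀/(2π) × 44.30 h = (0.8394/π) × 44.30 = 11.84 h.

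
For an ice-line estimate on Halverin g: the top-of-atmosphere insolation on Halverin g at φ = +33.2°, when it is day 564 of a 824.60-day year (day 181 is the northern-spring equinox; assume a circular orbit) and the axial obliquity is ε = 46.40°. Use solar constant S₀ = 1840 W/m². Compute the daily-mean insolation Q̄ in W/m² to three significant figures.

Q̄ ≈ 567 W/m²

Solar longitude: λ_s = 360° × (564 − 181)/824.60 = 167.208°.
sin δ = sin 46.40° × sin 167.208° = 0.16034, so δ = +9.226°.
cos H₀ = −tan(+33.2°) tan(+9.226°) = -0.1063, H₀ = 1.6773 rad.
Bracket: H₀ sin φ sin δ + cos φ cos δ sin H₀ = 1.6773×0.54756×0.16034 + 0.83676×0.98706×0.99433 = 0.147260 + 0.821249 = 0.968509.
Q̄ = (S₀/π) × [bracket] = (1840/π) × 0.968509 = 567.2 W/m².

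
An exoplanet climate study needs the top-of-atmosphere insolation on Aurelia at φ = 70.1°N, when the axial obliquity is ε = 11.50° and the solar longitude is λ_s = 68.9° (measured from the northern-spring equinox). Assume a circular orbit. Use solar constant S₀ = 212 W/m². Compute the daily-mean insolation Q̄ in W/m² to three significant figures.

Q̄ ≈ 44.3 W/m²

Solar declination: sin δ = sin ε · sin λ_s = sin 11.50° × sin 68.9° = 0.18600, so δ = +10.719°.
cos H₀ = −tan(+70.1°) tan(+10.719°) = -0.5229, H₀ = 2.1211 rad.
Bracket: H₀ sin φ sin δ + cos φ cos δ sin H₀ = 2.1211×0.94029×0.18600 + 0.34038×0.98255×0.85236 = 0.370968 + 0.285064 = 0.656032.
Q̄ = (S₀/π) × [bracket] = (212/π) × 0.656032 = 44.27 W/m².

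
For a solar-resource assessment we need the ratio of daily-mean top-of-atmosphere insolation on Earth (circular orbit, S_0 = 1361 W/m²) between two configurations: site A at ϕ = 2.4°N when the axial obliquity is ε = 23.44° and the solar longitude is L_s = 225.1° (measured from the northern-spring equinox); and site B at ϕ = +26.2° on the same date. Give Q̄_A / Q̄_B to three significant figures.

— Configuration A (ϕ=+2.4°):
Solar declination: sin δ = sin ε · sin L_s = sin 23.44° × sin 225.1° = -0.28177, so δ = -16.366°.
cos h₀ = −tan(+2.4°) tan(-16.366°) = 0.0123, h₀ = 1.5585 rad.
Bracket: h₀ sin ϕ sin δ + cos ϕ cos δ sin h₀ = 1.5585×0.04188×-0.28177 + 0.99912×0.95948×0.99992 = -0.018391 + 0.958559 = 0.940168.
Q̄ = (S_0/π) × [bracket] = (1361/π) × 0.940168 = 407.30 W/m².
— Configuration B (ϕ=+26.2°):
cos h₀ = −tan(+26.2°) tan(-16.366°) = 0.1445, h₀ = 1.4258 rad.
Bracket: h₀ sin ϕ sin δ + cos ϕ cos δ sin h₀ = 1.4258×0.44151×-0.28177 + 0.89726×0.95948×0.98950 = -0.177376 + 0.851864 = 0.674488.
Q̄ = (S_0/π) × [bracket] = (1361/π) × 0.674488 = 292.20 W/m².
Ratio Q̄_A / Q̄_B = 407.30 / 292.20 = 1.394.

Q̄_A / Q̄_B ≈ 1.39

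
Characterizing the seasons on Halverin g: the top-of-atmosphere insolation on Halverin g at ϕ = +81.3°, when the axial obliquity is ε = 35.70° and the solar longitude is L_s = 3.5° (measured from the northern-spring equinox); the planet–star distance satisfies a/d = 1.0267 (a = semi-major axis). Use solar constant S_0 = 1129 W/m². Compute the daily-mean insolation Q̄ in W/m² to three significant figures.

Q̄ ≈ 79.8 W/m²

Solar declination: sin δ = sin ε · sin L_s = sin 35.70° × sin 3.5° = 0.03562, so δ = +2.042°.
cos h₀ = −tan(+81.3°) tan(+2.042°) = -0.2330, h₀ = 1.8059 rad.
Bracket: h₀ sin ϕ sin δ + cos ϕ cos δ sin h₀ = 1.8059×0.98849×0.03562 + 0.15126×0.99937×0.97249 = 0.063586 + 0.147006 = 0.210592.
Inverse-square distance factor (a/d)² = 1.0267² = 1.054113.
Q̄ = (S_0/π) × 1.054113 × [bracket] = (1129/π) × 1.054113 × 0.210592 = 79.78 W/m².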